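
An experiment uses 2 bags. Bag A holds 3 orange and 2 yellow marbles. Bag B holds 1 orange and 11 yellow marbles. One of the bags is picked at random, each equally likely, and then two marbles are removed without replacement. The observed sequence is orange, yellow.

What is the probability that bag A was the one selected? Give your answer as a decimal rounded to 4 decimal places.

The likelihood of the observed sequence under each hypothesis: P(data | bag A) = (3/5)(2/4) = 3/10; P(data | bag B) = (1/12)(11/11) = 1/12.
Multiplying each by its prior: 1/2 · 3/10 = 3/20, 1/2 · 1/12 = 1/24; with total 23/120.
Therefore the posterior P(bag A | data) = (3/20) / (23/120) = 18/23.

0.7826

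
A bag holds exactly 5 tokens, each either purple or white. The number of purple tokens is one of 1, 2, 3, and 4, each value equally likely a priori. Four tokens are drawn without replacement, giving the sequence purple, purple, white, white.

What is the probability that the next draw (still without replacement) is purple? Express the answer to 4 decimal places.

0.5000

For each hypothesis, P(data | H) works out to: P(data | r = 1) = (1/5)(0/4) = 0; P(data | r = 2) = (2/5)(1/4)(3/3)(2/2) = 1/10; P(data | r = 3) = (3/5)(2/4)(2/3)(1/2) = 1/10; P(data | r = 4) = (4/5)(3/4)(1/3)(0/2) = 0.
Weighting by the prior gives 1/4 · 0 = 0, 1/4 · 1/10 = 1/40, 1/4 · 1/10 = 1/40, 1/4 · 0 = 0; with total 1/20.
The posterior is then P(r = 1 | data) = 0, P(r = 2 | data) = 1/2, P(r = 3 | data) = 1/2, P(r = 4 | data) = 0.
So P(purple next | data) = Σ P(purple next | H) P(H | data) = (0)(1/2) + (1)(1/2) = 1/2.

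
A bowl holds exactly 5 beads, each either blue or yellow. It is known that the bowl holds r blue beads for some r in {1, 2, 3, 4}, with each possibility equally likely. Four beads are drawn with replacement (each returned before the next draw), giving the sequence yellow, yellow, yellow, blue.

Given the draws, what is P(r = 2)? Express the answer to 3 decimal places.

0.370

Compute the likelihood of the observed sequence for each case: P(data | r = 1) = (4/5)(4/5)(4/5)(1/5) = 0.1024; P(data | r = 2) = (3/5)(3/5)(3/5)(2/5) = 0.0864; P(data | r = 3) = (2/5)(2/5)(2/5)(3/5) = 0.0384; P(data | r = 4) = (1/5)(1/5)(1/5)(4/5) = 0.0064.
The prior-weighted likelihoods are 1/4 · 0.1024 = 0.0256, 1/4 · 0.0864 = 0.0216, 1/4 · 0.0384 = 0.0096, 1/4 · 0.0064 = 0.0016; these sum to 0.0584.
So P(r = 2 | data) = (0.0216) / (0.0584) = 0.36986.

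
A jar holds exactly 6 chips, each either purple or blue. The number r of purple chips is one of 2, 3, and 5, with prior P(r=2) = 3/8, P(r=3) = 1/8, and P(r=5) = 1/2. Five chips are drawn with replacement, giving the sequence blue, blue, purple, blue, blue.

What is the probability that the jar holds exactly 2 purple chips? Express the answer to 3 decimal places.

For each hypothesis, P(data | H) works out to: P(data | r = 2) = (4/6)(4/6)(2/6)(4/6)(4/6) = 0.065844; P(data | r = 3) = (3/6)(3/6)(3/6)(3/6)(3/6) = 0.03125; P(data | r = 5) = (1/6)(1/6)(5/6)(1/6)(1/6) = 0.000643.
Multiplying each by its prior: 3/8 · 0.065844 = 0.024691, 1/8 · 0.03125 = 0.0039062, 1/2 · 0.000643 = 0.0003215; these sum to 0.028919.
By Bayes' rule, P(r = 2 | data) = (0.024691) / (0.028919) = 0.85381.

0.854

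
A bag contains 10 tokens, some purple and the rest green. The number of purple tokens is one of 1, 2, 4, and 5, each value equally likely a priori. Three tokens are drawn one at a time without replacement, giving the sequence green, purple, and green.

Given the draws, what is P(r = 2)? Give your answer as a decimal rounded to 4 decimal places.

For each hypothesis, P(data | H) works out to: P(data | r = 1) = (9/10)(1/9)(8/8) = 1/10; P(data | r = 2) = (8/10)(2/9)(7/8) = 7/45; P(data | r = 4) = (6/10)(4/9)(5/8) = 1/6; P(data | r = 5) = (5/10)(5/9)(4/8) = 5/36.
The prior-weighted likelihoods are 1/4 · 1/10 = 1/40, 1/4 · 7/45 = 7/180, 1/4 · 1/6 = 1/24, 1/4 · 5/36 = 5/144; with total 101/720.
So P(r = 2 | data) = (7/180) / (101/720) = 28/101.

0.2772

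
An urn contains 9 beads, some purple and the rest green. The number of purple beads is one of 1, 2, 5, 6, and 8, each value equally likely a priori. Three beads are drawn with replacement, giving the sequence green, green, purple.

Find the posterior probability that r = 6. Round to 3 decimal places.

0.178

Compute the likelihood of the observed sequence for each case: P(data | r = 1) = (8/9)(8/9)(1/9) = 0.087791; P(data | r = 2) = (7/9)(7/9)(2/9) = 0.13443; P(data | r = 5) = (4/9)(4/9)(5/9) = 0.10974; P(data | r = 6) = (3/9)(3/9)(6/9) = 0.074074; P(data | r = 8) = (1/9)(1/9)(8/9) = 0.010974.
Weighting by the prior gives 1/5 · 0.087791 = 0.017558, 1/5 · 0.13443 = 0.026886, 1/5 · 0.10974 = 0.021948, 1/5 · 0.074074 = 0.014815, 1/5 · 0.010974 = 0.0021948; with total 0.083402.
So P(r = 6 | data) = (0.014815) / (0.083402) = 0.17763.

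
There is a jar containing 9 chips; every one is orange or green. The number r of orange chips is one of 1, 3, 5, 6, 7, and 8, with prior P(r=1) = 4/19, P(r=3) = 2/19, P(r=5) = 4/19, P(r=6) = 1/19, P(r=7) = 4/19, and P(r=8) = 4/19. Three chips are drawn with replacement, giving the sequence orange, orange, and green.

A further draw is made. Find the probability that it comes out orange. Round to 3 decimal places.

0.668

Compute the likelihood of the observed sequence for each case: P(data | r = 1) = (1/9)(1/9)(8/9) = 0.010974; P(data | r = 3) = (3/9)(3/9)(6/9) = 0.074074; P(data | r = 5) = (5/9)(5/9)(4/9) = 0.13717; P(data | r = 6) = (6/9)(6/9)(3/9) = 0.14815; P(data | r = 7) = (7/9)(7/9)(2/9) = 0.13443; P(data | r = 8) = (8/9)(8/9)(1/9) = 0.087791.
Multiplying each by its prior: 4/19 · 0.010974 = 0.0023103, 2/19 · 0.074074 = 0.0077973, 4/19 · 0.13717 = 0.028879, 1/19 · 0.14815 = 0.0077973, 4/19 · 0.13443 = 0.028301, 4/19 · 0.087791 = 0.018482; these sum to 0.093567.
Dividing through by the total gives posterior P(r = 1 | data) = 0.024691, P(r = 3 | data) = 0.083333, P(r = 5 | data) = 0.30864, P(r = 6 | data) = 0.083333, P(r = 7 | data) = 0.30247, P(r = 8 | data) = 0.19753.
So P(orange next | data) = Σ P(orange next | H) P(H | data) = (1/9)(0.024691) + (1/3)(0.083333) + (5/9)(0.30864) + (2/3)(0.083333) + (7/9)(0.30247) + (8/9)(0.19753) = 0.66838.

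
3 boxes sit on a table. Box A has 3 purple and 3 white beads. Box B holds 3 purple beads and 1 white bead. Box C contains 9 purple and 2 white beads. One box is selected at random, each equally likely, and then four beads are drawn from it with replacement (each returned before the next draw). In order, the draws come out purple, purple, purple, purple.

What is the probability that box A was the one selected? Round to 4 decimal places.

Under each hypothesis, the probability of the observed sequence is: P(data | box A) = (3/6)(3/6)(3/6)(3/6) = 0.0625; P(data | box B) = (3/4)(3/4)(3/4)(3/4) = 0.31641; P(data | box C) = (9/11)(9/11)(9/11)(9/11) = 0.44813.
Multiplying each by its prior: 1/3 · 0.0625 = 0.020833, 1/3 · 0.31641 = 0.10547, 1/3 · 0.44813 = 0.14938; these sum to 0.27568.
Hence P(box A | data) = (0.020833) / (0.27568) = 0.075571.

0.0756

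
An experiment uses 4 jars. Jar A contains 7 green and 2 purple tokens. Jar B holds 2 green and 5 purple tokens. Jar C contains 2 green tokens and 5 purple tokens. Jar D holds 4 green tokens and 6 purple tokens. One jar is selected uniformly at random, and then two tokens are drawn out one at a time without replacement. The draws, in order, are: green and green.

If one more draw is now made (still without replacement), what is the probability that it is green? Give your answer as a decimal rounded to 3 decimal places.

0.554

Compute the likelihood of the observed sequence for each case: P(data | jar A) = (7/9)(6/8) = 0.58333; P(data | jar B) = (2/7)(1/6) = 0.047619; P(data | jar C) = (2/7)(1/6) = 0.047619; P(data | jar D) = (4/10)(3/9) = 0.13333.
The prior-weighted likelihoods are 1/4 · 0.58333 = 0.14583, 1/4 · 0.047619 = 0.011905, 1/4 · 0.047619 = 0.011905, 1/4 · 0.13333 = 0.033333; these sum to 0.20298.
The posterior is then P(jar A | data) = 0.71848, P(jar B | data) = 0.058651, P(jar C | data) = 0.058651, P(jar D | data) = 0.16422.
The predictive probability is P(green next | data) = (5/7)(0.71848) + (0)(0.058651) + (0)(0.058651) + (1/4)(0.16422) = 0.55425.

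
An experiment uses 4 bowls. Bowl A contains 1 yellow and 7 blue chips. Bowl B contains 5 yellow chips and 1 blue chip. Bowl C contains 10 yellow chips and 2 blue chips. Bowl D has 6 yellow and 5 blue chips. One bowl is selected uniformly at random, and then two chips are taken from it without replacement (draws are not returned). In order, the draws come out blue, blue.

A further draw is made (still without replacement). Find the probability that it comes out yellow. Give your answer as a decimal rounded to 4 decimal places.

The likelihood of the observed sequence under each hypothesis: P(data | bowl A) = (7/8)(6/7) = 3/4; P(data | bowl B) = (1/6)(0/5) = 0; P(data | bowl C) = (2/12)(1/11) = 1/66; P(data | bowl D) = (5/11)(4/10) = 2/11.
The prior-weighted likelihoods are 1/4 · 3/4 = 3/16, 1/4 · 0 = 0, 1/4 · 1/66 = 1/264, 1/4 · 2/11 = 1/22; summing to 125/528.
Dividing through by the total gives posterior P(bowl A | data) = 99/125, P(bowl B | data) = 0, P(bowl C | data) = 2/125, P(bowl D | data) = 24/125.
So P(yellow next | data) = Σ P(yellow next | H) P(H | data) = (1/6)(99/125) + (1)(2/125) + (2/3)(24/125) = 69/250.

0.2760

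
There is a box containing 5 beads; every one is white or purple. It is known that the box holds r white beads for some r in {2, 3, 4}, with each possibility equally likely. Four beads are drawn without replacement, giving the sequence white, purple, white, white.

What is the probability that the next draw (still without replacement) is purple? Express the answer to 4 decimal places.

0.3333

Compute the likelihood of the observed sequence for each case: P(data | r = 2) = (2/5)(3/4)(1/3)(0/2) = 0; P(data | r = 3) = (3/5)(2/4)(2/3)(1/2) = 1/10; P(data | r = 4) = (4/5)(1/4)(3/3)(2/2) = 1/5.
Weighting by the prior gives 1/3 · 0 = 0, 1/3 · 1/10 = 1/30, 1/3 · 1/5 = 1/15; with total 1/10.
The posterior is then P(r = 2 | data) = 0, P(r = 3 | data) = 1/3, P(r = 4 | data) = 2/3.
Averaging over the posterior, P(purple next | data) = (1)(1/3) + (0)(2/3) = 1/3.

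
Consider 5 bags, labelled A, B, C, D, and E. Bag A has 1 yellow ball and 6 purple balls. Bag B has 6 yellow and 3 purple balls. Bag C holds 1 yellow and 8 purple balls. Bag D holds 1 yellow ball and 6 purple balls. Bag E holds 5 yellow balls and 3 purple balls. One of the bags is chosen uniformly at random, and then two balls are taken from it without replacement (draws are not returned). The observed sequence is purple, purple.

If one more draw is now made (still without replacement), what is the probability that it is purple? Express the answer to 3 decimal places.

0.767

The likelihood of the observed sequence under each hypothesis: P(data | bag A) = (6/7)(5/6) = 5/7; P(data | bag B) = (3/9)(2/8) = 1/12; P(data | bag C) = (8/9)(7/8) = 7/9; P(data | bag D) = (6/7)(5/6) = 5/7; P(data | bag E) = (3/8)(2/7) = 3/28.
Weighting by the prior gives 1/5 · 5/7 = 1/7, 1/5 · 1/12 = 1/60, 1/5 · 7/9 = 7/45, 1/5 · 5/7 = 1/7, 1/5 · 3/28 = 3/140; these sum to 151/315.
Dividing through by the total gives posterior P(bag A | data) = 0.29801, P(bag B | data) = 0.034768, P(bag C | data) = 0.3245, P(bag D | data) = 0.29801, P(bag E | data) = 0.044702.
So P(purple next | data) = Σ P(purple next | H) P(H | data) = (4/5)(0.29801) + (1/7)(0.034768) + (6/7)(0.3245) + (4/5)(0.29801) + (1/6)(0.044702) = 0.76738.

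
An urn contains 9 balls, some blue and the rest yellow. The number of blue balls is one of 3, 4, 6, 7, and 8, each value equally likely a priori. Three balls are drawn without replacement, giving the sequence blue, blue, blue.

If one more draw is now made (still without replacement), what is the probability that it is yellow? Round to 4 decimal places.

0.3046

Compute the likelihood of the observed sequence for each case: P(data | r = 3) = (3/9)(2/8)(1/7) = 1/84; P(data | r = 4) = (4/9)(3/8)(2/7) = 1/21; P(data | r = 6) = (6/9)(5/8)(4/7) = 5/21; P(data | r = 7) = (7/9)(6/8)(5/7) = 5/12; P(data | r = 8) = (8/9)(7/8)(6/7) = 2/3.
Multiplying each by its prior: 1/5 · 1/84 = 1/420, 1/5 · 1/21 = 1/105, 1/5 · 5/21 = 1/21, 1/5 · 5/12 = 1/12, 1/5 · 2/3 = 2/15; with total 29/105.
The posterior is then P(r = 3 | data) = 1/116, P(r = 4 | data) = 1/29, P(r = 6 | data) = 5/29, P(r = 7 | data) = 35/116, P(r = 8 | data) = 14/29.
So P(yellow next | data) = Σ P(yellow next | H) P(H | data) = (1)(1/116) + (5/6)(1/29) + (1/2)(5/29) + (1/3)(35/116) + (1/6)(14/29) = 53/174.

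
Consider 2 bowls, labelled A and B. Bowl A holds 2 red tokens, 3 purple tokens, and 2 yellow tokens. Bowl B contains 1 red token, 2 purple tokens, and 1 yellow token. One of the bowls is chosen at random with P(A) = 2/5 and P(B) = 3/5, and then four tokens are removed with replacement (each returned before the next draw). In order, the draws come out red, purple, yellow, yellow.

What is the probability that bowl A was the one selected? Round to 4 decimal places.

For each hypothesis, P(data | H) works out to: P(data | bowl A) = (2/7)(3/7)(2/7)(2/7) = 0.0099958; P(data | bowl B) = (1/4)(2/4)(1/4)(1/4) = 0.0078125.
The prior-weighted likelihoods are 2/5 · 0.0099958 = 0.0039983, 3/5 · 0.0078125 = 0.0046875; with total 0.0086858.
Therefore the posterior P(bowl A | data) = (0.0039983) / (0.0086858) = 0.46033.

0.4603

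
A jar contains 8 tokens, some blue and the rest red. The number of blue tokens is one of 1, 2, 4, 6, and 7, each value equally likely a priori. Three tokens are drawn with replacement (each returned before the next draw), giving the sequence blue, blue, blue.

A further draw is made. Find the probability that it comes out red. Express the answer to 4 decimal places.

For each hypothesis, P(data | H) works out to: P(data | r = 1) = (1/8)(1/8)(1/8) = 0.0019531; P(data | r = 2) = (2/8)(2/8)(2/8) = 0.015625; P(data | r = 4) = (4/8)(4/8)(4/8) = 0.125; P(data | r = 6) = (6/8)(6/8)(6/8) = 0.42188; P(data | r = 7) = (7/8)(7/8)(7/8) = 0.66992.
Multiplying each by its prior: 1/5 · 0.0019531 = 0.00039063, 1/5 · 0.015625 = 0.003125, 1/5 · 0.125 = 0.025, 1/5 · 0.42188 = 0.084375, 1/5 · 0.66992 = 0.13398; these sum to 0.24688.
Normalising, the posterior is P(r = 1 | data) = 0.0015823, P(r = 2 | data) = 0.012658, P(r = 4 | data) = 0.10127, P(r = 6 | data) = 0.34177, P(r = 7 | data) = 0.54272.
The predictive probability is P(red next | data) = (7/8)(0.0015823) + (3/4)(0.012658) + (1/2)(0.10127) + (1/4)(0.34177) + (1/8)(0.54272) = 0.21479.

0.2148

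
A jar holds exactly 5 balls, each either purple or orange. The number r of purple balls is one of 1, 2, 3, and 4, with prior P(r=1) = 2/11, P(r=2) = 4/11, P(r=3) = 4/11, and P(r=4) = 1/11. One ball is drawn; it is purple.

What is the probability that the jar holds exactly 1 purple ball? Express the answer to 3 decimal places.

Under each hypothesis, the probability of this draw is: P(data | r = 1) = (1/5) = 1/5; P(data | r = 2) = (2/5) = 2/5; P(data | r = 3) = (3/5) = 3/5; P(data | r = 4) = (4/5) = 4/5.
Weighting by the prior gives 2/11 · 1/5 = 2/55, 4/11 · 2/5 = 8/55, 4/11 · 3/5 = 12/55, 1/11 · 4/5 = 4/55; summing to 26/55.
By Bayes' rule, P(r = 1 | data) = (2/55) / (26/55) = 1/13.

0.077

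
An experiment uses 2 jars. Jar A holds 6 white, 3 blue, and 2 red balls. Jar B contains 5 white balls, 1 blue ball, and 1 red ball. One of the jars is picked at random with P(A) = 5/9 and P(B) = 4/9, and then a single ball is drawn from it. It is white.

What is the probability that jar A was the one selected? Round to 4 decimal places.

0.4884

Compute the likelihood of this draw for each case: P(data | jar A) = (6/11) = 6/11; P(data | jar B) = (5/7) = 5/7.
Multiplying each by its prior: 5/9 · 6/11 = 10/33, 4/9 · 5/7 = 20/63; with total 430/693.
Hence P(jar A | data) = (10/33) / (430/693) = 21/43.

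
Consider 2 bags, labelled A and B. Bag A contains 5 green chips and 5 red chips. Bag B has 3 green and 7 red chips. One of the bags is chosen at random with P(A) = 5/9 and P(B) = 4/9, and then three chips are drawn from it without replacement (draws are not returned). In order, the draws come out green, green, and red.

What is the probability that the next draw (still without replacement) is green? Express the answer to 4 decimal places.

0.3567

Compute the likelihood of the observed sequence for each case: P(data | bag A) = (5/10)(4/9)(5/8) = 0.13889; P(data | bag B) = (3/10)(2/9)(7/8) = 0.058333.
The prior-weighted likelihoods are 5/9 · 0.13889 = 0.07716, 4/9 · 0.058333 = 0.025926; with total 0.10309.
Dividing through by the total gives posterior P(bag A | data) = 0.7485, P(bag B | data) = 0.2515.
Averaging over the posterior, P(green next | data) = (3/7)(0.7485) + (1/7)(0.2515) = 0.35672.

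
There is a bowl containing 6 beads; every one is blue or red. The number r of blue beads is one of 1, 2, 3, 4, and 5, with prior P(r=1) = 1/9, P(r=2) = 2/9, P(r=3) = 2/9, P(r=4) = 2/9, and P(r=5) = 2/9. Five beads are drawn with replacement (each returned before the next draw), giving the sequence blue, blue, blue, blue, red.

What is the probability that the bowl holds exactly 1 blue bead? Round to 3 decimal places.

0.002

Compute the likelihood of the observed sequence for each case: P(data | r = 1) = (1/6)(1/6)(1/6)(1/6)(5/6) = 0.000643; P(data | r = 2) = (2/6)(2/6)(2/6)(2/6)(4/6) = 0.0082305; P(data | r = 3) = (3/6)(3/6)(3/6)(3/6)(3/6) = 0.03125; P(data | r = 4) = (4/6)(4/6)(4/6)(4/6)(2/6) = 0.065844; P(data | r = 5) = (5/6)(5/6)(5/6)(5/6)(1/6) = 0.080376.
Weighting by the prior gives 1/9 · 0.000643 = 7.1445e-05, 2/9 · 0.0082305 = 0.001829, 2/9 · 0.03125 = 0.0069444, 2/9 · 0.065844 = 0.014632, 2/9 · 0.080376 = 0.017861; these sum to 0.041338.
By Bayes' rule, P(r = 1 | data) = (7.1445e-05) / (0.041338) = 0.0017283.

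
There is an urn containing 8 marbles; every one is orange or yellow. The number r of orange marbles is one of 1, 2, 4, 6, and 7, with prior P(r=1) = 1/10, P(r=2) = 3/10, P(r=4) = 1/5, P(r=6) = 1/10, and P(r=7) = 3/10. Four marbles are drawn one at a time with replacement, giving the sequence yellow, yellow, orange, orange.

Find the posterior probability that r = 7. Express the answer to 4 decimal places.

Under each hypothesis, the probability of the observed sequence is: P(data | r = 1) = (7/8)(7/8)(1/8)(1/8) = 0.011963; P(data | r = 2) = (6/8)(6/8)(2/8)(2/8) = 0.035156; P(data | r = 4) = (4/8)(4/8)(4/8)(4/8) = 0.0625; P(data | r = 6) = (2/8)(2/8)(6/8)(6/8) = 0.035156; P(data | r = 7) = (1/8)(1/8)(7/8)(7/8) = 0.011963.
Multiplying each by its prior: 1/10 · 0.011963 = 0.0011963, 3/10 · 0.035156 = 0.010547, 1/5 · 0.0625 = 0.0125, 1/10 · 0.035156 = 0.0035156, 3/10 · 0.011963 = 0.0035889; summing to 0.031348.
Therefore the posterior P(r = 7 | data) = (0.0035889) / (0.031348) = 0.11449.

0.1145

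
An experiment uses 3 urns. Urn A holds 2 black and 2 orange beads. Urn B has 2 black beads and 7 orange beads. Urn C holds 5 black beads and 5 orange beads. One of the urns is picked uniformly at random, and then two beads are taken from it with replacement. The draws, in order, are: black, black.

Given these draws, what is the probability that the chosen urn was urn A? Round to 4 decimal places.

0.4551

Under each hypothesis, the probability of the observed sequence is: P(data | urn A) = (2/4)(2/4) = 1/4; P(data | urn B) = (2/9)(2/9) = 4/81; P(data | urn C) = (5/10)(5/10) = 1/4.
Weighting by the prior gives 1/3 · 1/4 = 1/12, 1/3 · 4/81 = 4/243, 1/3 · 1/4 = 1/12; with total 89/486.
By Bayes' rule, P(urn A | data) = (1/12) / (89/486) = 81/178.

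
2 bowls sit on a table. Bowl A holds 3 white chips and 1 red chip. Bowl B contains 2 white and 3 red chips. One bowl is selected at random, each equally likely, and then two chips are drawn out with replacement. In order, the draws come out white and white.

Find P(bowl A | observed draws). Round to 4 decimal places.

The likelihood of the observed sequence under each hypothesis: P(data | bowl A) = (3/4)(3/4) = 9/16; P(data | bowl B) = (2/5)(2/5) = 4/25.
Weighting by the prior gives 1/2 · 9/16 = 9/32, 1/2 · 4/25 = 2/25; summing to 289/800.
Hence P(bowl A | data) = (9/32) / (289/800) = 225/289.

0.7785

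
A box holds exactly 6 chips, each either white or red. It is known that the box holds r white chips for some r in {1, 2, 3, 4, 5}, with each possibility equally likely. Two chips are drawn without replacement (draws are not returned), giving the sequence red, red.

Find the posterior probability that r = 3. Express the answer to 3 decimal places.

The likelihood of the observed sequence under each hypothesis: P(data | r = 1) = (5/6)(4/5) = 2/3; P(data | r = 2) = (4/6)(3/5) = 2/5; P(data | r = 3) = (3/6)(2/5) = 1/5; P(data | r = 4) = (2/6)(1/5) = 1/15; P(data | r = 5) = (1/6)(0/5) = 0.
Weighting by the prior gives 1/5 · 2/3 = 2/15, 1/5 · 2/5 = 2/25, 1/5 · 1/5 = 1/25, 1/5 · 1/15 = 1/75, 1/5 · 0 = 0; these sum to 4/15.
By Bayes' rule, P(r = 3 | data) = (1/25) / (4/15) = 3/20.

0.150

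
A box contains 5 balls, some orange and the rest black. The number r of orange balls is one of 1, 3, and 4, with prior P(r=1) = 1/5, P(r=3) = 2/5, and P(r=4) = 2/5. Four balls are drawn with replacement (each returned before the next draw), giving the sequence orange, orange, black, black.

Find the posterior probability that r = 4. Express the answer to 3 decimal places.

For each hypothesis, P(data | H) works out to: P(data | r = 1) = (1/5)(1/5)(4/5)(4/5) = 0.0256; P(data | r = 3) = (3/5)(3/5)(2/5)(2/5) = 0.0576; P(data | r = 4) = (4/5)(4/5)(1/5)(1/5) = 0.0256.
Weighting by the prior gives 1/5 · 0.0256 = 0.00512, 2/5 · 0.0576 = 0.02304, 2/5 · 0.0256 = 0.01024; summing to 0.0384.
So P(r = 4 | data) = (0.01024) / (0.0384) = 0.26667.

0.267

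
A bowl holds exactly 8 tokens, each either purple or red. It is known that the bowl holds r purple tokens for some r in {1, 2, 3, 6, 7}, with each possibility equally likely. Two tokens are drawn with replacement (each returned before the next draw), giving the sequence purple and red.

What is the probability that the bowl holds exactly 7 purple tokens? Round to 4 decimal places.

0.1321

For each hypothesis, P(data | H) works out to: P(data | r = 1) = (1/8)(7/8) = 7/64; P(data | r = 2) = (2/8)(6/8) = 3/16; P(data | r = 3) = (3/8)(5/8) = 15/64; P(data | r = 6) = (6/8)(2/8) = 3/16; P(data | r = 7) = (7/8)(1/8) = 7/64.
Weighting by the prior gives 1/5 · 7/64 = 7/320, 1/5 · 3/16 = 3/80, 1/5 · 15/64 = 3/64, 1/5 · 3/16 = 3/80, 1/5 · 7/64 = 7/320; summing to 53/320.
By Bayes' rule, P(r = 7 | data) = (7/320) / (53/320) = 7/53.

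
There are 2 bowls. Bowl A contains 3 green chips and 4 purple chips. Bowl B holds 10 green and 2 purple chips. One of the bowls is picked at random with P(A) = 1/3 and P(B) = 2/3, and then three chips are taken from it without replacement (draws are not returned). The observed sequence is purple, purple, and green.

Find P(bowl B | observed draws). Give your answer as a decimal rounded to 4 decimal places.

Under each hypothesis, the probability of the observed sequence is: P(data | bowl A) = (4/7)(3/6)(3/5) = 0.17143; P(data | bowl B) = (2/12)(1/11)(10/10) = 0.015152.
Weighting by the prior gives 1/3 · 0.17143 = 0.057143, 2/3 · 0.015152 = 0.010101; summing to 0.067244.
Therefore the posterior P(bowl B | data) = (0.010101) / (0.067244) = 0.15021.

0.1502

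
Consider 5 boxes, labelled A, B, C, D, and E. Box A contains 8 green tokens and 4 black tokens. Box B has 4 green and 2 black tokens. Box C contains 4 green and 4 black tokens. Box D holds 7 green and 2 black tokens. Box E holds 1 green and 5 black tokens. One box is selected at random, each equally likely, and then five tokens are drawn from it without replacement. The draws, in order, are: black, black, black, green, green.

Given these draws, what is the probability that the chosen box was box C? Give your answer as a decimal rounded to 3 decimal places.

Compute the likelihood of the observed sequence for each case: P(data | box A) = (4/12)(3/11)(2/10)(8/9)(7/8) = 0.014141; P(data | box B) = (2/6)(1/5)(0/4) = 0; P(data | box C) = (4/8)(3/7)(2/6)(4/5)(3/4) = 0.042857; P(data | box D) = (2/9)(1/8)(0/7) = 0; P(data | box E) = (5/6)(4/5)(3/4)(1/3)(0/2) = 0.
The prior-weighted likelihoods are 1/5 · 0.014141 = 0.0028283, 1/5 · 0 = 0, 1/5 · 0.042857 = 0.0085714, 1/5 · 0 = 0, 1/5 · 0 = 0; with total 0.0114.
Hence P(box C | data) = (0.0085714) / (0.0114) = 0.7519.

0.752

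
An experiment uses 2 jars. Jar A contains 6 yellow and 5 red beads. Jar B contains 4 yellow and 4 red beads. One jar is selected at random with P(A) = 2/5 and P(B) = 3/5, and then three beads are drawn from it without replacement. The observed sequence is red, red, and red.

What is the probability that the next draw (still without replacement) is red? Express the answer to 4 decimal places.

0.2181

The likelihood of the observed sequence under each hypothesis: P(data | jar A) = (5/11)(4/10)(3/9) = 2/33; P(data | jar B) = (4/8)(3/7)(2/6) = 1/14.
Multiplying each by its prior: 2/5 · 2/33 = 4/165, 3/5 · 1/14 = 3/70; these sum to 31/462.
Dividing through by the total gives posterior P(jar A | data) = 56/155, P(jar B | data) = 99/155.
The predictive probability is P(red next | data) = (1/4)(56/155) + (1/5)(99/155) = 169/775.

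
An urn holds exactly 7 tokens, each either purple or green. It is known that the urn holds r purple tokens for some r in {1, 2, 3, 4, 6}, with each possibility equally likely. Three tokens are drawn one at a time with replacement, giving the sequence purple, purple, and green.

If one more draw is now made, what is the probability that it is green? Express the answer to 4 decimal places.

Compute the likelihood of the observed sequence for each case: P(data | r = 1) = (1/7)(1/7)(6/7) = 0.017493; P(data | r = 2) = (2/7)(2/7)(5/7) = 0.058309; P(data | r = 3) = (3/7)(3/7)(4/7) = 0.10496; P(data | r = 4) = (4/7)(4/7)(3/7) = 0.13994; P(data | r = 6) = (6/7)(6/7)(1/7) = 0.10496.
The prior-weighted likelihoods are 1/5 · 0.017493 = 0.0034985, 1/5 · 0.058309 = 0.011662, 1/5 · 0.10496 = 0.020991, 1/5 · 0.13994 = 0.027988, 1/5 · 0.10496 = 0.020991; these sum to 0.085131.
The posterior is then P(r = 1 | data) = 0.041096, P(r = 2 | data) = 0.13699, P(r = 3 | data) = 0.24658, P(r = 4 | data) = 0.32877, P(r = 6 | data) = 0.24658.
The predictive probability is P(green next | data) = (6/7)(0.041096) + (5/7)(0.13699) + (4/7)(0.24658) + (3/7)(0.32877) + (1/7)(0.24658) = 0.4501.

0.4501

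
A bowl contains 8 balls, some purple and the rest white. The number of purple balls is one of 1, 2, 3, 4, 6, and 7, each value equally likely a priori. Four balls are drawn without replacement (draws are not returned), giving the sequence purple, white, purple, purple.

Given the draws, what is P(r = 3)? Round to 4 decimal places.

0.0521

Under each hypothesis, the probability of the observed sequence is: P(data | r = 1) = (1/8)(7/7)(0/6) = 0; P(data | r = 2) = (2/8)(6/7)(1/6)(0/5) = 0; P(data | r = 3) = (3/8)(5/7)(2/6)(1/5) = 1/56; P(data | r = 4) = (4/8)(4/7)(3/6)(2/5) = 2/35; P(data | r = 6) = (6/8)(2/7)(5/6)(4/5) = 1/7; P(data | r = 7) = (7/8)(1/7)(6/6)(5/5) = 1/8.
The prior-weighted likelihoods are 1/6 · 0 = 0, 1/6 · 0 = 0, 1/6 · 1/56 = 1/336, 1/6 · 2/35 = 1/105, 1/6 · 1/7 = 1/42, 1/6 · 1/8 = 1/48; with total 2/35.
By Bayes' rule, P(r = 3 | data) = (1/336) / (2/35) = 5/96.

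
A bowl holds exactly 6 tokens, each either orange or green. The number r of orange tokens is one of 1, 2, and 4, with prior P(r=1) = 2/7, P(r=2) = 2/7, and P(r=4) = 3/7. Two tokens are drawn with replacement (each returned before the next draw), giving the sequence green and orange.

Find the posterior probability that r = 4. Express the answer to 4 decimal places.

Compute the likelihood of the observed sequence for each case: P(data | r = 1) = (5/6)(1/6) = 5/36; P(data | r = 2) = (4/6)(2/6) = 2/9; P(data | r = 4) = (2/6)(4/6) = 2/9.
The prior-weighted likelihoods are 2/7 · 5/36 = 5/126, 2/7 · 2/9 = 4/63, 3/7 · 2/9 = 2/21; these sum to 25/126.
By Bayes' rule, P(r = 4 | data) = (2/21) / (25/126) = 12/25.

0.4800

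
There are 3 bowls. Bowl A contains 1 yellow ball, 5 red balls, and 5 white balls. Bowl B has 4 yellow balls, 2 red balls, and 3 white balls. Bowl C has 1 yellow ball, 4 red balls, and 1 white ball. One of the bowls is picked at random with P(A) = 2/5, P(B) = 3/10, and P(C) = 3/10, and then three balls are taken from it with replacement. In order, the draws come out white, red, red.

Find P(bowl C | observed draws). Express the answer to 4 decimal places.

0.3433

For each hypothesis, P(data | H) works out to: P(data | bowl A) = (5/11)(5/11)(5/11) = 0.093914; P(data | bowl B) = (3/9)(2/9)(2/9) = 0.016461; P(data | bowl C) = (1/6)(4/6)(4/6) = 0.074074.
Weighting by the prior gives 2/5 · 0.093914 = 0.037566, 3/10 · 0.016461 = 0.0049383, 3/10 · 0.074074 = 0.022222; with total 0.064726.
Hence P(bowl C | data) = (0.022222) / (0.064726) = 0.34333.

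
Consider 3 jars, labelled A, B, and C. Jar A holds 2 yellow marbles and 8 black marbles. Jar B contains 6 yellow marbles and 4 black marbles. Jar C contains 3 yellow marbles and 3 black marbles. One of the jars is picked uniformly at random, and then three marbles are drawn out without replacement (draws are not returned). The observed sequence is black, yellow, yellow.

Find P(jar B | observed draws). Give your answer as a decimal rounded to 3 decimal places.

0.492

The likelihood of the observed sequence under each hypothesis: P(data | jar A) = (8/10)(2/9)(1/8) = 1/45; P(data | jar B) = (4/10)(6/9)(5/8) = 1/6; P(data | jar C) = (3/6)(3/5)(2/4) = 3/20.
The prior-weighted likelihoods are 1/3 · 1/45 = 1/135, 1/3 · 1/6 = 1/18, 1/3 · 3/20 = 1/20; with total 61/540.
So P(jar B | data) = (1/18) / (61/540) = 30/61.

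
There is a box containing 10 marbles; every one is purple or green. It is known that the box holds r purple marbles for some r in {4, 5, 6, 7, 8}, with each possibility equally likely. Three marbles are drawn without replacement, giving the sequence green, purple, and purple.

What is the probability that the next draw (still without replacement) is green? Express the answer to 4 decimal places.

0.4000

Compute the likelihood of the observed sequence for each case: P(data | r = 4) = (6/10)(4/9)(3/8) = 1/10; P(data | r = 5) = (5/10)(5/9)(4/8) = 5/36; P(data | r = 6) = (4/10)(6/9)(5/8) = 1/6; P(data | r = 7) = (3/10)(7/9)(6/8) = 7/40; P(data | r = 8) = (2/10)(8/9)(7/8) = 7/45.
Multiplying each by its prior: 1/5 · 1/10 = 1/50, 1/5 · 5/36 = 1/36, 1/5 · 1/6 = 1/30, 1/5 · 7/40 = 7/200, 1/5 · 7/45 = 7/225; with total 53/360.
The posterior is then P(r = 4 | data) = 36/265, P(r = 5 | data) = 10/53, P(r = 6 | data) = 12/53, P(r = 7 | data) = 63/265, P(r = 8 | data) = 56/265.
So P(green next | data) = Σ P(green next | H) P(H | data) = (5/7)(36/265) + (4/7)(10/53) + (3/7)(12/53) + (2/7)(63/265) + (1/7)(56/265) = 2/5.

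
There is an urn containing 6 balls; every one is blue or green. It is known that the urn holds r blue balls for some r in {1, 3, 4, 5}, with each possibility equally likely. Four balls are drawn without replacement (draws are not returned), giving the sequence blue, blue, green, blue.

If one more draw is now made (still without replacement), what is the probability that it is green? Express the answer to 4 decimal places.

0.3333

For each hypothesis, P(data | H) works out to: P(data | r = 1) = (1/6)(0/5) = 0; P(data | r = 3) = (3/6)(2/5)(3/4)(1/3) = 1/20; P(data | r = 4) = (4/6)(3/5)(2/4)(2/3) = 2/15; P(data | r = 5) = (5/6)(4/5)(1/4)(3/3) = 1/6.
Multiplying each by its prior: 1/4 · 0 = 0, 1/4 · 1/20 = 1/80, 1/4 · 2/15 = 1/30, 1/4 · 1/6 = 1/24; summing to 7/80.
Normalising, the posterior is P(r = 1 | data) = 0, P(r = 3 | data) = 1/7, P(r = 4 | data) = 8/21, P(r = 5 | data) = 10/21.
The predictive probability is P(green next | data) = (1)(1/7) + (1/2)(8/21) + (0)(10/21) = 1/3.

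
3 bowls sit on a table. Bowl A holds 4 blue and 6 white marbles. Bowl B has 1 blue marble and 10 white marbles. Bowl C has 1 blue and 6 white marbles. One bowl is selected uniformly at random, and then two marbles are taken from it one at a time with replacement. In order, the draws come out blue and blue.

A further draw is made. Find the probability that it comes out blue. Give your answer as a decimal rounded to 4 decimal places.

0.3586

Compute the likelihood of the observed sequence for each case: P(data | bowl A) = (4/10)(4/10) = 0.16; P(data | bowl B) = (1/11)(1/11) = 0.0082645; P(data | bowl C) = (1/7)(1/7) = 0.020408.
Multiplying each by its prior: 1/3 · 0.16 = 0.053333, 1/3 · 0.0082645 = 0.0027548, 1/3 · 0.020408 = 0.0068027; with total 0.062891.
Dividing through by the total gives posterior P(bowl A | data) = 0.84803, P(bowl B | data) = 0.043803, P(bowl C | data) = 0.10817.
The predictive probability is P(blue next | data) = (2/5)(0.84803) + (1/11)(0.043803) + (1/7)(0.10817) = 0.35865.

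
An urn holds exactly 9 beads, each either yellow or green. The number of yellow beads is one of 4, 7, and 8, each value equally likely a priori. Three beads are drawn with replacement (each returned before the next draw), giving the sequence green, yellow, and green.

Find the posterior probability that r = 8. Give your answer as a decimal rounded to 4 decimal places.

0.0588

Compute the likelihood of the observed sequence for each case: P(data | r = 4) = (5/9)(4/9)(5/9) = 0.13717; P(data | r = 7) = (2/9)(7/9)(2/9) = 0.038409; P(data | r = 8) = (1/9)(8/9)(1/9) = 0.010974.
Weighting by the prior gives 1/3 · 0.13717 = 0.045725, 1/3 · 0.038409 = 0.012803, 1/3 · 0.010974 = 0.003658; with total 0.062186.
Therefore the posterior P(r = 8 | data) = (0.003658) / (0.062186) = 0.058824.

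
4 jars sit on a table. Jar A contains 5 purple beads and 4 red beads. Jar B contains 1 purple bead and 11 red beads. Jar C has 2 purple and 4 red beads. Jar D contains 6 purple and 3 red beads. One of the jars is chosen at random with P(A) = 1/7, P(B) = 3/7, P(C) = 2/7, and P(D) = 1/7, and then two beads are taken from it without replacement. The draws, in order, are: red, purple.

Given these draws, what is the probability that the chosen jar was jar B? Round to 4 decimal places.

0.1907

For each hypothesis, P(data | H) works out to: P(data | jar A) = (4/9)(5/8) = 5/18; P(data | jar B) = (11/12)(1/11) = 1/12; P(data | jar C) = (4/6)(2/5) = 4/15; P(data | jar D) = (3/9)(6/8) = 1/4.
The prior-weighted likelihoods are 1/7 · 5/18 = 5/126, 3/7 · 1/12 = 1/28, 2/7 · 4/15 = 8/105, 1/7 · 1/4 = 1/28; with total 59/315.
Hence P(jar B | data) = (1/28) / (59/315) = 45/236.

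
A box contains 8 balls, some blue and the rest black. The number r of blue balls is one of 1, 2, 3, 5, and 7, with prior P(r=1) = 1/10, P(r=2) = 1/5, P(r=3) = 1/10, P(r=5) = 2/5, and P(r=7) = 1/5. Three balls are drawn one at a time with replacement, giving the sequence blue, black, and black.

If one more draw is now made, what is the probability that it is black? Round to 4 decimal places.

Compute the likelihood of the observed sequence for each case: P(data | r = 1) = (1/8)(7/8)(7/8) = 0.095703; P(data | r = 2) = (2/8)(6/8)(6/8) = 0.14062; P(data | r = 3) = (3/8)(5/8)(5/8) = 0.14648; P(data | r = 5) = (5/8)(3/8)(3/8) = 0.087891; P(data | r = 7) = (7/8)(1/8)(1/8) = 0.013672.
Multiplying each by its prior: 1/10 · 0.095703 = 0.0095703, 1/5 · 0.14062 = 0.028125, 1/10 · 0.14648 = 0.014648, 2/5 · 0.087891 = 0.035156, 1/5 · 0.013672 = 0.0027344; summing to 0.090234.
Dividing through by the total gives posterior P(r = 1 | data) = 0.10606, P(r = 2 | data) = 0.31169, P(r = 3 | data) = 0.16234, P(r = 5 | data) = 0.38961, P(r = 7 | data) = 0.030303.
So P(black next | data) = Σ P(black next | H) P(H | data) = (7/8)(0.10606) + (3/4)(0.31169) + (5/8)(0.16234) + (3/8)(0.38961) + (1/8)(0.030303) = 0.57792.

0.5779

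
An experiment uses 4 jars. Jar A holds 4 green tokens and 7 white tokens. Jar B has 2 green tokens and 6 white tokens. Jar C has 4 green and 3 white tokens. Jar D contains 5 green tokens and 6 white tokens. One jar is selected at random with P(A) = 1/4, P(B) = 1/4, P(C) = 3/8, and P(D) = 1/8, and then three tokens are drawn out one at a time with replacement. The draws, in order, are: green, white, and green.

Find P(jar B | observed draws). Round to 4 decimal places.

0.1180

Compute the likelihood of the observed sequence for each case: P(data | jar A) = (4/11)(7/11)(4/11) = 0.084147; P(data | jar B) = (2/8)(6/8)(2/8) = 0.046875; P(data | jar C) = (4/7)(3/7)(4/7) = 0.13994; P(data | jar D) = (5/11)(6/11)(5/11) = 0.1127.
The prior-weighted likelihoods are 1/4 · 0.084147 = 0.021037, 1/4 · 0.046875 = 0.011719, 3/8 · 0.13994 = 0.052478, 1/8 · 0.1127 = 0.014087; with total 0.099321.
Therefore the posterior P(jar B | data) = (0.011719) / (0.099321) = 0.11799.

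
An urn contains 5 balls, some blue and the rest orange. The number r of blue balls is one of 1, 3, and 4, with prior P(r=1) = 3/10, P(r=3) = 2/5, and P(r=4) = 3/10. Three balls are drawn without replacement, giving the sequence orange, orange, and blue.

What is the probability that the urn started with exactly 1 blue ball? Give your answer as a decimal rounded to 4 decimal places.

0.6000

Under each hypothesis, the probability of the observed sequence is: P(data | r = 1) = (4/5)(3/4)(1/3) = 1/5; P(data | r = 3) = (2/5)(1/4)(3/3) = 1/10; P(data | r = 4) = (1/5)(0/4) = 0.
The prior-weighted likelihoods are 3/10 · 1/5 = 3/50, 2/5 · 1/10 = 1/25, 3/10 · 0 = 0; these sum to 1/10.
So P(r = 1 | data) = (3/50) / (1/10) = 3/5.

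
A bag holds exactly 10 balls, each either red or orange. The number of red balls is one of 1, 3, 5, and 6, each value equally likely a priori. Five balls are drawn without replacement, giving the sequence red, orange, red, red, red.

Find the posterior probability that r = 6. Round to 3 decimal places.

Under each hypothesis, the probability of the observed sequence is: P(data | r = 1) = (1/10)(9/9)(0/8) = 0; P(data | r = 3) = (3/10)(7/9)(2/8)(1/7)(0/6) = 0; P(data | r = 5) = (5/10)(5/9)(4/8)(3/7)(2/6) = 0.019841; P(data | r = 6) = (6/10)(4/9)(5/8)(4/7)(3/6) = 0.047619.
Multiplying each by its prior: 1/4 · 0 = 0, 1/4 · 0 = 0, 1/4 · 0.019841 = 0.0049603, 1/4 · 0.047619 = 0.011905; these sum to 0.016865.
Hence P(r = 6 | data) = (0.011905) / (0.016865) = 0.70588.

0.706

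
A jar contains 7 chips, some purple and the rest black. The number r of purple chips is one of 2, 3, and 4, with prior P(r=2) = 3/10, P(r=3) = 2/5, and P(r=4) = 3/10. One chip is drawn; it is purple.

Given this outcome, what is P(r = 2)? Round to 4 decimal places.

Compute the likelihood of this draw for each case: P(data | r = 2) = (2/7) = 2/7; P(data | r = 3) = (3/7) = 3/7; P(data | r = 4) = (4/7) = 4/7.
Weighting by the prior gives 3/10 · 2/7 = 3/35, 2/5 · 3/7 = 6/35, 3/10 · 4/7 = 6/35; these sum to 3/7.
Therefore the posterior P(r = 2 | data) = (3/35) / (3/7) = 1/5.

0.2000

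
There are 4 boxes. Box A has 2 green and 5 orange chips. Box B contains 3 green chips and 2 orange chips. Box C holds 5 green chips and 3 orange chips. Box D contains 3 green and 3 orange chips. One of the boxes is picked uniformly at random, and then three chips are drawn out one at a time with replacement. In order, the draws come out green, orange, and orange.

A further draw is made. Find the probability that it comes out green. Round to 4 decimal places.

Compute the likelihood of the observed sequence for each case: P(data | box A) = (2/7)(5/7)(5/7) = 0.14577; P(data | box B) = (3/5)(2/5)(2/5) = 0.096; P(data | box C) = (5/8)(3/8)(3/8) = 0.087891; P(data | box D) = (3/6)(3/6)(3/6) = 0.125.
The prior-weighted likelihoods are 1/4 · 0.14577 = 0.036443, 1/4 · 0.096 = 0.024, 1/4 · 0.087891 = 0.021973, 1/4 · 0.125 = 0.03125; summing to 0.11367.
The posterior is then P(box A | data) = 0.32062, P(box B | data) = 0.21115, P(box C | data) = 0.19331, P(box D | data) = 0.27493.
So P(green next | data) = Σ P(green next | H) P(H | data) = (2/7)(0.32062) + (3/5)(0.21115) + (5/8)(0.19331) + (1/2)(0.27493) = 0.47657.

0.4766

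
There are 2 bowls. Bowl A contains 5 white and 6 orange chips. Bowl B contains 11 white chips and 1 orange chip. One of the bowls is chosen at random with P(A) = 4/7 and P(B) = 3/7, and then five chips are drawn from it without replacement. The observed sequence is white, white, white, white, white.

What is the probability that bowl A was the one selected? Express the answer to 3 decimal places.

0.005

Compute the likelihood of the observed sequence for each case: P(data | bowl A) = (5/11)(4/10)(3/9)(2/8)(1/7) = 0.0021645; P(data | bowl B) = (11/12)(10/11)(9/10)(8/9)(7/8) = 0.58333.
The prior-weighted likelihoods are 4/7 · 0.0021645 = 0.0012369, 3/7 · 0.58333 = 0.25; summing to 0.25124.
Therefore the posterior P(bowl A | data) = (0.0012369) / (0.25124) = 0.0049231.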